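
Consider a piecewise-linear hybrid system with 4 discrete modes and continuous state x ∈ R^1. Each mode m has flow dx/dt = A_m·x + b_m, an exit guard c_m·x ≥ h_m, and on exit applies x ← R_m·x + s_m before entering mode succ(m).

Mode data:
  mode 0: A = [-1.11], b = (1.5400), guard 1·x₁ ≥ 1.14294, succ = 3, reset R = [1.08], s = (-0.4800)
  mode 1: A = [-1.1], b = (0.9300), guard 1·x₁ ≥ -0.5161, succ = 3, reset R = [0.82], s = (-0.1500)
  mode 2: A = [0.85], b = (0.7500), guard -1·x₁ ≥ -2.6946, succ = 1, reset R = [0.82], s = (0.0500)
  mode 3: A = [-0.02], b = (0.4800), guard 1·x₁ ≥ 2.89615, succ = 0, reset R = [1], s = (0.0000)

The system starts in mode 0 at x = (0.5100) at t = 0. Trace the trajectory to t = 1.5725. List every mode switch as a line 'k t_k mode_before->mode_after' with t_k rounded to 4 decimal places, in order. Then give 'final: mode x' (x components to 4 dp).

1 1.1513 0->3
final: 3 0.9494

Mode 0: guard c·x = 1.1429 hit at Δt = 1.1513 (t = 1.1513), x⁻ = (1.1429) → reset → x⁺ = (0.7544), jump to mode 3
Mode 3: flow for 0.4212 to horizon, guard not reached → x = (0.9494)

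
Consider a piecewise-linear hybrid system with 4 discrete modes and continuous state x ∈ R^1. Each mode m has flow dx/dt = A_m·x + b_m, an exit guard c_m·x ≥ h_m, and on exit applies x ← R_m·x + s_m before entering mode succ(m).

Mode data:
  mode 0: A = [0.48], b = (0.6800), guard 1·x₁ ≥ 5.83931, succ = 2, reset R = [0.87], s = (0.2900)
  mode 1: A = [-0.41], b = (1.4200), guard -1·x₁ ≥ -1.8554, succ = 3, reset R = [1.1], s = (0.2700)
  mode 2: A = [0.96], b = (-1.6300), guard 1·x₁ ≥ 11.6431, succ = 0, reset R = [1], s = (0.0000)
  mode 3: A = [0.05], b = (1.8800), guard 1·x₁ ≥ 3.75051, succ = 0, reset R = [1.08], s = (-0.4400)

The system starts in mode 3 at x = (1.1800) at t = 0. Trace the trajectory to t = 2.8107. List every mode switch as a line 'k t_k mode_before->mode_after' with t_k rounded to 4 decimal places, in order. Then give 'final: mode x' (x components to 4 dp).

1 1.2836 3->0
2 2.0481 0->2
final: 2 9.3342

Mode 3: guard c·x = 3.7505 hit at Δt = 1.2836 (t = 1.2836), x⁻ = (3.7505) → reset → x⁺ = (3.6106), jump to mode 0
Mode 0: guard c·x = 5.8393 hit at Δt = 0.7645 (t = 2.0481), x⁻ = (5.8393) → reset → x⁺ = (5.3702), jump to mode 2
Mode 2: flow for 0.7626 to horizon, guard not reached → x = (9.3342)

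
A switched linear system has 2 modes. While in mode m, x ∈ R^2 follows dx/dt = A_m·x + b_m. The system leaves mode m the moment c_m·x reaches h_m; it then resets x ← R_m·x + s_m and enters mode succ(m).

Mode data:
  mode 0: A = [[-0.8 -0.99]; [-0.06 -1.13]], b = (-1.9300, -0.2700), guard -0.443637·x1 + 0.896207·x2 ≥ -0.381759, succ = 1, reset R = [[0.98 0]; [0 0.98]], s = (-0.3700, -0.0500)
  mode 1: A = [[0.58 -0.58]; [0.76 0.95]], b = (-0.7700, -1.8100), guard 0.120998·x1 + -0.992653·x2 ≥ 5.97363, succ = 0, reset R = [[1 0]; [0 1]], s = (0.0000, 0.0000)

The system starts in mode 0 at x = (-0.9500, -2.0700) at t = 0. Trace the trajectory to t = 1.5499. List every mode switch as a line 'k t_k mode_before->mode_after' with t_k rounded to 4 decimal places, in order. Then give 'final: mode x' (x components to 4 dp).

1 0.9161 0->1
final: 1 -1.3723 -4.1225

Mode 0: guard c·x = -0.3818 hit at Δt = 0.9161 (t = 0.9161), x⁻ = (-0.8791, -0.8612) → reset → x⁺ = (-1.2315, -0.8939), jump to mode 1
Mode 1: flow for 0.6338 to horizon, guard not reached → x = (-1.3723, -4.1225)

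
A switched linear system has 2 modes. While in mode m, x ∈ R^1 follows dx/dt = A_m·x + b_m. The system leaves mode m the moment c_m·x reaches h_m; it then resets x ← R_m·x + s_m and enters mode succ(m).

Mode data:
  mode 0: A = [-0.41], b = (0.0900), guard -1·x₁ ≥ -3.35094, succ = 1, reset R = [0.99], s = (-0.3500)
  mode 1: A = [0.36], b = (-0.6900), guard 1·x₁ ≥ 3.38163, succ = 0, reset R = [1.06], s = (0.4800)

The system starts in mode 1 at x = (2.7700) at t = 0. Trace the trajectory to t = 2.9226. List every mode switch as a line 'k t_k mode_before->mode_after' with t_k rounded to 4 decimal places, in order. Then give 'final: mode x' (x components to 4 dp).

Mode 1: guard c·x = 3.3816 hit at Δt = 1.5012 (t = 1.5012), x⁻ = (3.3816) → reset → x⁺ = (4.0645), jump to mode 0
Mode 0: guard c·x = -3.3509 hit at Δt = 0.5007 (t = 2.0019), x⁻ = (3.3509) → reset → x⁺ = (2.9674), jump to mode 1
Mode 1: flow for 0.9207 to horizon, guard not reached → x = (3.3804)

1 1.5012 1->0
2 2.0019 0->1
final: 1 3.3804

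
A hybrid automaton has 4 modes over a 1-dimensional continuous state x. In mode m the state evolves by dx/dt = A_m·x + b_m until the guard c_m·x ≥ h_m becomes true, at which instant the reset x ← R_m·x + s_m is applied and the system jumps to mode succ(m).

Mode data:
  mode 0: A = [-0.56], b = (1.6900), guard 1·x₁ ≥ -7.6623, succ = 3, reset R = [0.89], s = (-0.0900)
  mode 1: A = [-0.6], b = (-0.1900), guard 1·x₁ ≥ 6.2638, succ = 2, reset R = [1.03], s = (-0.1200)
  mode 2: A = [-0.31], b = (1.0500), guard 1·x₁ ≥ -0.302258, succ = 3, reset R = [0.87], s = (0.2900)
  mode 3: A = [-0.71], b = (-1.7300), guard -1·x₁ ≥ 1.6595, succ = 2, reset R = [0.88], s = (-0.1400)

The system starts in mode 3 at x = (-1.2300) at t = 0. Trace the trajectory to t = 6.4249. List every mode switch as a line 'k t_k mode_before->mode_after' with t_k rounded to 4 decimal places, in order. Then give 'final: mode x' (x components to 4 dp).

Mode 3: guard c·x = 1.6595 hit at Δt = 0.6197 (t = 0.6197), x⁻ = (-1.6595) → reset → x⁺ = (-1.6004), jump to mode 2
Mode 2: guard c·x = -0.3023 hit at Δt = 0.9725 (t = 1.5922), x⁻ = (-0.3023) → reset → x⁺ = (0.0270), jump to mode 3
Mode 3: guard c·x = 1.6595 hit at Δt = 1.6251 (t = 3.2173), x⁻ = (-1.6595) → reset → x⁺ = (-1.6004), jump to mode 2
Mode 2: guard c·x = -0.3023 hit at Δt = 0.9725 (t = 4.1898), x⁻ = (-0.3023) → reset → x⁺ = (0.0270), jump to mode 3
Mode 3: guard c·x = 1.6595 hit at Δt = 1.6251 (t = 5.8149), x⁻ = (-1.6595) → reset → x⁺ = (-1.6004), jump to mode 2
Mode 2: flow for 0.6100 to horizon, guard not reached → x = (-0.7410)

1 0.6197 3->2
2 1.5922 2->3
3 3.2173 3->2
4 4.1898 2->3
5 5.8149 3->2
final: 2 -0.7410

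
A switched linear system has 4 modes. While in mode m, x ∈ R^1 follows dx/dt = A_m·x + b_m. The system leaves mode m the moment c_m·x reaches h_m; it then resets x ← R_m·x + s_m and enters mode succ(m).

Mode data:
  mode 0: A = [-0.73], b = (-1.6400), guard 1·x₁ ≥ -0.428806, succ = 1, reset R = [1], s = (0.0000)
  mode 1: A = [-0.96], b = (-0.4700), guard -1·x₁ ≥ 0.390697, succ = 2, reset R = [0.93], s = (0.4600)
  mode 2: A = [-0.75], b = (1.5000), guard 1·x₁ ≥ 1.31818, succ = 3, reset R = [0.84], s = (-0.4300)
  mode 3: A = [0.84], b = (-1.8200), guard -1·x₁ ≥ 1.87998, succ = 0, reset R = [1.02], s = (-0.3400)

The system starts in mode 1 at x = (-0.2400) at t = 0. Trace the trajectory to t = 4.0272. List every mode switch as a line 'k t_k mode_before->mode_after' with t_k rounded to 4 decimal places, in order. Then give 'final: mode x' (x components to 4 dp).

1 0.9644 1->2
2 2.3332 2->3
3 3.5231 3->0
final: 0 -2.2542

Mode 1: guard c·x = 0.3907 hit at Δt = 0.9644 (t = 0.9644), x⁻ = (-0.3907) → reset → x⁺ = (0.0967), jump to mode 2
Mode 2: guard c·x = 1.3182 hit at Δt = 1.3688 (t = 2.3332), x⁻ = (1.3182) → reset → x⁺ = (0.6773), jump to mode 3
Mode 3: guard c·x = 1.8800 hit at Δt = 1.1899 (t = 3.5231), x⁻ = (-1.8800) → reset → x⁺ = (-2.2576), jump to mode 0
Mode 0: flow for 0.5041 to horizon, guard not reached → x = (-2.2542)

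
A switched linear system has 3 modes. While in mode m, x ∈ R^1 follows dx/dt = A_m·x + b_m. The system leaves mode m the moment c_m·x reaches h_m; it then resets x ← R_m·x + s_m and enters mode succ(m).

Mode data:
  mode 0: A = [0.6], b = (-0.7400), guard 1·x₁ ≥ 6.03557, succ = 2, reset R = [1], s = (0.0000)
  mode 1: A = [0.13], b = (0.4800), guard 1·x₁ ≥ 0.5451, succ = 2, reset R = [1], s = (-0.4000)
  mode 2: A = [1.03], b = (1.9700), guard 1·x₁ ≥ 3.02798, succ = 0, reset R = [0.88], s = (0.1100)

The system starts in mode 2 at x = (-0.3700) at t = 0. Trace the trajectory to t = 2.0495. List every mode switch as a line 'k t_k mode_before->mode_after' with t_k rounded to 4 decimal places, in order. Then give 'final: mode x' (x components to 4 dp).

Mode 2: guard c·x = 3.0280 hit at Δt = 1.1301 (t = 1.1301), x⁻ = (3.0280) → reset → x⁺ = (2.7746), jump to mode 0
Mode 0: flow for 0.9194 to horizon, guard not reached → x = (3.9092)

1 1.1301 2->0
final: 0 3.9092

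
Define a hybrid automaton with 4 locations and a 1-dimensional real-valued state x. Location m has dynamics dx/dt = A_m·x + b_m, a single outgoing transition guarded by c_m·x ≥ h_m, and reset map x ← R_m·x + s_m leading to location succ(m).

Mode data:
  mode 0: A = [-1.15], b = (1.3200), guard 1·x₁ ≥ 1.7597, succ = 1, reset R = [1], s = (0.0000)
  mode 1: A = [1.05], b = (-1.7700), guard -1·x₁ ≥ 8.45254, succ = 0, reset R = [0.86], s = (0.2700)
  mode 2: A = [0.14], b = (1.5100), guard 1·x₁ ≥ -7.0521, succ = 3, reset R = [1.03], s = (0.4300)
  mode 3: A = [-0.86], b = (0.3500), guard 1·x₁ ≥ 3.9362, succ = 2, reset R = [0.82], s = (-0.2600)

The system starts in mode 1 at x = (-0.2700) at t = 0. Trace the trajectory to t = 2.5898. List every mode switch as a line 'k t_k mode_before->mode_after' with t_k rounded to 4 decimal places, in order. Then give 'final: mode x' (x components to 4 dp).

1 1.5672 1->0
final: 0 -1.3656

Mode 1: guard c·x = 8.4525 hit at Δt = 1.5672 (t = 1.5672), x⁻ = (-8.4525) → reset → x⁺ = (-6.9992), jump to mode 0
Mode 0: flow for 1.0226 to horizon, guard not reached → x = (-1.3656)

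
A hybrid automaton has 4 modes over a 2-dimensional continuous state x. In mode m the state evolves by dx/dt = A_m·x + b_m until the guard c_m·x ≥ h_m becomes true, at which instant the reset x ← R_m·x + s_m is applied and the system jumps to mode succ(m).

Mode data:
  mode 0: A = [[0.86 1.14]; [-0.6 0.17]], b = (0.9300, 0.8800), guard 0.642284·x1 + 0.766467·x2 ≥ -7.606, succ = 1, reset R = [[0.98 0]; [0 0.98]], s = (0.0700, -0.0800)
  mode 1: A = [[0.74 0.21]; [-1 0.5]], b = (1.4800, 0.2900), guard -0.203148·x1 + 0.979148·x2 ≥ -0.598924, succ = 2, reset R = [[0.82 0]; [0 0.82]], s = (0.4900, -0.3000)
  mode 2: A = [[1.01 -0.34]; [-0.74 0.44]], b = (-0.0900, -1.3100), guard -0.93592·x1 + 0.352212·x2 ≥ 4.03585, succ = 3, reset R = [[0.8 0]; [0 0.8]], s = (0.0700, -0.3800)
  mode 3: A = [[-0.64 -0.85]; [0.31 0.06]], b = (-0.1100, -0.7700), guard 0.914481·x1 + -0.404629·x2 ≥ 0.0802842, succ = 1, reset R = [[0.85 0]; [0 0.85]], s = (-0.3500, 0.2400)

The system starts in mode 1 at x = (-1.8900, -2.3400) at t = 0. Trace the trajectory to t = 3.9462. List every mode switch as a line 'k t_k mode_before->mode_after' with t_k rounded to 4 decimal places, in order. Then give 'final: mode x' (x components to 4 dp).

1 0.8562 1->2
2 2.3530 2->3
3 3.1871 3->1
final: 1 -1.1383 -1.5805

Mode 1: guard c·x = -0.5989 hit at Δt = 0.8562 (t = 0.8562), x⁻ = (-2.2561, -1.0798) → reset → x⁺ = (-1.3600, -1.1854), jump to mode 2
Mode 2: guard c·x = 4.0358 hit at Δt = 1.4968 (t = 2.3530), x⁻ = (-4.7557, -1.1785) → reset → x⁺ = (-3.7345, -1.3228), jump to mode 3
Mode 3: guard c·x = 0.0803 hit at Δt = 0.8341 (t = 3.1871), x⁻ = (-1.0994, -2.6832) → reset → x⁺ = (-1.2845, -2.0407), jump to mode 1
Mode 1: flow for 0.7591 to horizon, guard not reached → x = (-1.1383, -1.5805)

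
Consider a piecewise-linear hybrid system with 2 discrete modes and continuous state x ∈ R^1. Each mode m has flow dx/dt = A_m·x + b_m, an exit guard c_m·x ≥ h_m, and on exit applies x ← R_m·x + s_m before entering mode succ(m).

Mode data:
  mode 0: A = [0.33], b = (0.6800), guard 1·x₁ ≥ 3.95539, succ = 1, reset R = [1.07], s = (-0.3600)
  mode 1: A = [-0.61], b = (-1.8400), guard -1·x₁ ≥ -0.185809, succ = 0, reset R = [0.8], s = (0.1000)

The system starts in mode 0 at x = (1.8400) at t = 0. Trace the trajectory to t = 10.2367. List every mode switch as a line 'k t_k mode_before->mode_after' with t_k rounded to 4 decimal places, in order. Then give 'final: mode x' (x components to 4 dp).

Mode 0: guard c·x = 3.9554 hit at Δt = 1.3130 (t = 1.3130), x⁻ = (3.9554) → reset → x⁺ = (3.8723), jump to mode 1
Mode 1: guard c·x = -0.1858 hit at Δt = 1.2558 (t = 2.5688), x⁻ = (0.1858) → reset → x⁺ = (0.2486), jump to mode 0
Mode 0: guard c·x = 3.9554 hit at Δt = 2.9015 (t = 5.4703), x⁻ = (3.9554) → reset → x⁺ = (3.8723), jump to mode 1
Mode 1: guard c·x = -0.1858 hit at Δt = 1.2558 (t = 6.7261), x⁻ = (0.1858) → reset → x⁺ = (0.2486), jump to mode 0
Mode 0: guard c·x = 3.9554 hit at Δt = 2.9015 (t = 9.6276), x⁻ = (3.9554) → reset → x⁺ = (3.8723), jump to mode 1
Mode 1: flow for 0.6091 to horizon, guard not reached → x = (1.7345)

1 1.3130 0->1
2 2.5688 1->0
3 5.4703 0->1
4 6.7261 1->0
5 9.6276 0->1
final: 1 1.7345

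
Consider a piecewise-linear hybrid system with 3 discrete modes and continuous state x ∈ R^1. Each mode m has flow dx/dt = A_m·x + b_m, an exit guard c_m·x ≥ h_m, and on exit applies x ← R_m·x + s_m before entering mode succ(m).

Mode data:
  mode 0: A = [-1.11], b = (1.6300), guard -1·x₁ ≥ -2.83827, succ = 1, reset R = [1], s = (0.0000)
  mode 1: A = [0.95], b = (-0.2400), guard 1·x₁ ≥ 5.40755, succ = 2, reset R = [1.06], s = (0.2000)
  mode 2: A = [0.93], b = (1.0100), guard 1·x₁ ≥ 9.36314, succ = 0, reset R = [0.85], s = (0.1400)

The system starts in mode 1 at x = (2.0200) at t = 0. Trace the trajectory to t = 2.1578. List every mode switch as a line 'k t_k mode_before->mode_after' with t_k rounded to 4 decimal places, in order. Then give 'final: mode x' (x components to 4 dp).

1 1.1268 1->2
2 1.5548 2->0
final: 0 4.8635

Mode 1: guard c·x = 5.4075 hit at Δt = 1.1268 (t = 1.1268), x⁻ = (5.4076) → reset → x⁺ = (5.9320), jump to mode 2
Mode 2: guard c·x = 9.3631 hit at Δt = 0.4280 (t = 1.5548), x⁻ = (9.3631) → reset → x⁺ = (8.0987), jump to mode 0
Mode 0: flow for 0.6030 to horizon, guard not reached → x = (4.8635)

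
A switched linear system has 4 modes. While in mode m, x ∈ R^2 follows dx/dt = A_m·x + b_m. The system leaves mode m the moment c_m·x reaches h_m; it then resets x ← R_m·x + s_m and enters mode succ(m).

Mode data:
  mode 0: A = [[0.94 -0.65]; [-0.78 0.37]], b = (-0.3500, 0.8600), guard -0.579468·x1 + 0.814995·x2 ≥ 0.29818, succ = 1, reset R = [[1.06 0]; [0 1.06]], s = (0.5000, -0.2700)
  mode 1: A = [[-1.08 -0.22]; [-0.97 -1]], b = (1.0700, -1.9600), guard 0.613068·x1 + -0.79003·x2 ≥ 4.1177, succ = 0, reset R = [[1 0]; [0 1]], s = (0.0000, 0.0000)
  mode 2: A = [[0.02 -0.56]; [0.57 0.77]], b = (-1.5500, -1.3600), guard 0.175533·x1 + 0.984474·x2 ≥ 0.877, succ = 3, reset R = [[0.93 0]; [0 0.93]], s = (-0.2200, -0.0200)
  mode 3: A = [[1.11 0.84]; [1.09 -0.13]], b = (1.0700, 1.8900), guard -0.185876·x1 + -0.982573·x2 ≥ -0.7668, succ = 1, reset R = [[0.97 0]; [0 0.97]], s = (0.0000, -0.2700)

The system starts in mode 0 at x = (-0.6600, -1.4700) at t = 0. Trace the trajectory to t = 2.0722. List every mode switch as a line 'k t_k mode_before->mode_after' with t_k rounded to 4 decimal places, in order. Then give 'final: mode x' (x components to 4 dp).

Mode 0: guard c·x = 0.2982 hit at Δt = 0.9602 (t = 0.9602), x⁻ = (-1.0870, -0.4070) → reset → x⁺ = (-0.6522, -0.7014), jump to mode 1
Mode 1: flow for 1.1120 to horizon, guard not reached → x = (0.6787, -1.7017)

1 0.9602 0->1
final: 1 0.6787 -1.7017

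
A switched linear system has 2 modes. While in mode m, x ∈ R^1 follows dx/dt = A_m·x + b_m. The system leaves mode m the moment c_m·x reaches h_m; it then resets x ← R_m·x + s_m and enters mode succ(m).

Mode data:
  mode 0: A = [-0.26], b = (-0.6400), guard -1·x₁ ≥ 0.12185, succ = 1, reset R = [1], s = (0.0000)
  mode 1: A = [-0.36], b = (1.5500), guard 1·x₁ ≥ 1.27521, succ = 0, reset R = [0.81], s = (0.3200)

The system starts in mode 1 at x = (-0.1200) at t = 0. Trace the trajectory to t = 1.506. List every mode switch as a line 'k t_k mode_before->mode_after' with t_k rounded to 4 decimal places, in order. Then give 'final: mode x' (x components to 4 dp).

Mode 1: guard c·x = 1.2752 hit at Δt = 1.0520 (t = 1.0520), x⁻ = (1.2752) → reset → x⁺ = (1.3529), jump to mode 0
Mode 0: flow for 0.4540 to horizon, guard not reached → x = (0.9282)

1 1.0520 1->0
final: 0 0.9282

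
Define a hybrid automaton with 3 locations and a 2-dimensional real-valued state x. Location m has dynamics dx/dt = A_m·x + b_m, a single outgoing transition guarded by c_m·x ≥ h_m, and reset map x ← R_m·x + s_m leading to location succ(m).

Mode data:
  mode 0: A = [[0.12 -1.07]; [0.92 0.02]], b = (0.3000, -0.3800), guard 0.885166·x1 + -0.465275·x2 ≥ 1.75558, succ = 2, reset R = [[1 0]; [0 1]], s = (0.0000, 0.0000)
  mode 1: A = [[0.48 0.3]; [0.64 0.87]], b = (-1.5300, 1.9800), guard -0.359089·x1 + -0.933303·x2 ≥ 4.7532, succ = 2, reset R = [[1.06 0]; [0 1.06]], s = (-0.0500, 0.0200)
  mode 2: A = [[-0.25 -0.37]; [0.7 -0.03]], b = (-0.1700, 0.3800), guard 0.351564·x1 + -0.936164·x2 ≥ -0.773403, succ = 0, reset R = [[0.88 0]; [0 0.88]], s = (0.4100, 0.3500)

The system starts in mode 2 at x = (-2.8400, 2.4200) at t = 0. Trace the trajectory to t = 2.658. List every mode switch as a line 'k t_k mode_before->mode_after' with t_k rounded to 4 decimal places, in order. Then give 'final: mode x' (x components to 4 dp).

1 1.5646 2->0
final: 0 -0.7511 -1.7711

Mode 2: guard c·x = -0.7734 hit at Δt = 1.5646 (t = 1.5646), x⁻ = (-2.6268, -0.1603) → reset → x⁺ = (-1.9015, 0.2089), jump to mode 0
Mode 0: flow for 1.0934 to horizon, guard not reached → x = (-0.7511, -1.7711)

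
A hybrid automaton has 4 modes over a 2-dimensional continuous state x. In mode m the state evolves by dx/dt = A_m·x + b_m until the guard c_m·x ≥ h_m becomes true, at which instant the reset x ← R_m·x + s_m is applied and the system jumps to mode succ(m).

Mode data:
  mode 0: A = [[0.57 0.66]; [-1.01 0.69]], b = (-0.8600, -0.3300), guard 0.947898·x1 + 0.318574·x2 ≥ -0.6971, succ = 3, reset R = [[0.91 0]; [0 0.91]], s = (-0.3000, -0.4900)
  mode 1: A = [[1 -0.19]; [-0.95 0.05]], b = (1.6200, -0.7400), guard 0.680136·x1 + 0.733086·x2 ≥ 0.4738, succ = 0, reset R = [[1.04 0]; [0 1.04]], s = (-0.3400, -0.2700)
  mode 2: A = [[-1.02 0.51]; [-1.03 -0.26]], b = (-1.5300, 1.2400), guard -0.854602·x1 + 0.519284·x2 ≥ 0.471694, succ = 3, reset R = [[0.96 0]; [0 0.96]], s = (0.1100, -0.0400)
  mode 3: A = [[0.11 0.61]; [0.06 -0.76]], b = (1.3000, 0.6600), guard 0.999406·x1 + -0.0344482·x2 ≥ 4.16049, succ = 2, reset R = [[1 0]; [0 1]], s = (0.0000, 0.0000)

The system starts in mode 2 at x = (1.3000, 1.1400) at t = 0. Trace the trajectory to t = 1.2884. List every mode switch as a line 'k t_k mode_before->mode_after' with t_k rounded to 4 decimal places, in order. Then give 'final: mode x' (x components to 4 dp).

Mode 2: guard c·x = 0.4717 hit at Δt = 0.6480 (t = 0.6480), x⁻ = (0.2269, 1.2817) → reset → x⁺ = (0.3278, 1.1904), jump to mode 3
Mode 3: flow for 0.6404 to horizon, guard not reached → x = (1.6744, 1.0983)

1 0.6480 2->3
final: 3 1.6744 1.0983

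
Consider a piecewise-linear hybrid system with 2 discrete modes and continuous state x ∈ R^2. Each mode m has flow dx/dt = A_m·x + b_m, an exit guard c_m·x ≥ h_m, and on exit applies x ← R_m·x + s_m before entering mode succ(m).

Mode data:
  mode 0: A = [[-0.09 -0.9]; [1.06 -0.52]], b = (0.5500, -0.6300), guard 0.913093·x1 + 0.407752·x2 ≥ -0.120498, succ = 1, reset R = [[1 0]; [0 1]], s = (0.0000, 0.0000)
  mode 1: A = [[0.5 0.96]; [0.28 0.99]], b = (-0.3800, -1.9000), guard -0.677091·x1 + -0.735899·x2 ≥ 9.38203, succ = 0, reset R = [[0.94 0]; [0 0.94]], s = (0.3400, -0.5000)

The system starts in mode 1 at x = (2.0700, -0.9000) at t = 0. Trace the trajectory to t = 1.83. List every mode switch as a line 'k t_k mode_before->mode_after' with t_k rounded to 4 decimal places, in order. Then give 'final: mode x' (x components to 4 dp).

1 1.4755 1->0
final: 0 -0.1080 -8.4203

Mode 1: guard c·x = 9.3820 hit at Δt = 1.4755 (t = 1.4755), x⁻ = (-3.7630, -9.2868) → reset → x⁺ = (-3.1972, -9.2296), jump to mode 0
Mode 0: flow for 0.3545 to horizon, guard not reached → x = (-0.1080, -8.4203)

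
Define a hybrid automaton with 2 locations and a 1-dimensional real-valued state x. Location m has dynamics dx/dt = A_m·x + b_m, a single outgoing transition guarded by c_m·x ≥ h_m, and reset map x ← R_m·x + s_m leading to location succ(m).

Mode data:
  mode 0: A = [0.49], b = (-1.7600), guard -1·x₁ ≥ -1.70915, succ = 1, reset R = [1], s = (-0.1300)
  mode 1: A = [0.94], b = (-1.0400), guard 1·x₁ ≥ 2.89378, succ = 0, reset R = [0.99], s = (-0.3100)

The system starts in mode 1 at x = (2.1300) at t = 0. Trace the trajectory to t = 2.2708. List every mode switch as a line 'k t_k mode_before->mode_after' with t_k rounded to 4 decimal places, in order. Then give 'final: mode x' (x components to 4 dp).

Mode 1: guard c·x = 2.8938 hit at Δt = 0.5930 (t = 0.5930), x⁻ = (2.8938) → reset → x⁺ = (2.5548), jump to mode 0
Mode 0: guard c·x = -1.7091 hit at Δt = 1.2171 (t = 1.8101), x⁻ = (1.7092) → reset → x⁺ = (1.5792), jump to mode 1
Mode 1: flow for 0.4607 to horizon, guard not reached → x = (1.8354)

1 0.5930 1->0
2 1.8101 0->1
final: 1 1.8354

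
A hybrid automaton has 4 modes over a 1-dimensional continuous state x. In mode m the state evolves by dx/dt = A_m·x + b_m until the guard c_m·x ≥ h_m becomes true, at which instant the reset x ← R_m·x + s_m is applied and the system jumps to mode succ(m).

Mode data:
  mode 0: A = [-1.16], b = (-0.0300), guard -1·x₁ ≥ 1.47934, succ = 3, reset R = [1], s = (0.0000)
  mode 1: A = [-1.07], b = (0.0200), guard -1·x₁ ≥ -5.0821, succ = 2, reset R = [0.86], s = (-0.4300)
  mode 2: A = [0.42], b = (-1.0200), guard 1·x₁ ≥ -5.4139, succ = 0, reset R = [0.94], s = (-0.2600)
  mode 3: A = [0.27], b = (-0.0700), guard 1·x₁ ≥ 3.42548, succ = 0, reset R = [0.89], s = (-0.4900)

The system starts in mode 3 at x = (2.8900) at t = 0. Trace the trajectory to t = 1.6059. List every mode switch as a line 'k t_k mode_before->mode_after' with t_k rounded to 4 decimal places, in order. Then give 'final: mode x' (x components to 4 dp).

1 0.6862 3->0
final: 0 0.8634

Mode 3: guard c·x = 3.4255 hit at Δt = 0.6862 (t = 0.6862), x⁻ = (3.4255) → reset → x⁺ = (2.5587), jump to mode 0
Mode 0: flow for 0.9197 to horizon, guard not reached → x = (0.8634)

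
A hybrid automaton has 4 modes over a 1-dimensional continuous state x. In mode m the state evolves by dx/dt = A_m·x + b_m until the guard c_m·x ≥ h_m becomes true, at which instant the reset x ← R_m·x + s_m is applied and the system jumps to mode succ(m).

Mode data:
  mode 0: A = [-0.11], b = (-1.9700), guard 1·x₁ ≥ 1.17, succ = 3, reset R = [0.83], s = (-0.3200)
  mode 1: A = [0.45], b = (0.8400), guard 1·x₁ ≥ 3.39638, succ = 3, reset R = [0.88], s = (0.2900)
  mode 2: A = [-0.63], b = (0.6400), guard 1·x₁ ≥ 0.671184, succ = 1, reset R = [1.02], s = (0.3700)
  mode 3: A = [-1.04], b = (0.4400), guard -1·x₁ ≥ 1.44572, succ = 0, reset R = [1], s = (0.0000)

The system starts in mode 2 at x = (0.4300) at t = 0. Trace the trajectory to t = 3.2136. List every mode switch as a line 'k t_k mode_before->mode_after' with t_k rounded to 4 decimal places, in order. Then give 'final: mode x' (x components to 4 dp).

1 0.8420 2->1
2 2.1502 1->3
final: 3 1.3680

Mode 2: guard c·x = 0.6712 hit at Δt = 0.8420 (t = 0.8420), x⁻ = (0.6712) → reset → x⁺ = (1.0546), jump to mode 1
Mode 1: guard c·x = 3.3964 hit at Δt = 1.3082 (t = 2.1502), x⁻ = (3.3964) → reset → x⁺ = (3.2788), jump to mode 3
Mode 3: flow for 1.0634 to horizon, guard not reached → x = (1.3680)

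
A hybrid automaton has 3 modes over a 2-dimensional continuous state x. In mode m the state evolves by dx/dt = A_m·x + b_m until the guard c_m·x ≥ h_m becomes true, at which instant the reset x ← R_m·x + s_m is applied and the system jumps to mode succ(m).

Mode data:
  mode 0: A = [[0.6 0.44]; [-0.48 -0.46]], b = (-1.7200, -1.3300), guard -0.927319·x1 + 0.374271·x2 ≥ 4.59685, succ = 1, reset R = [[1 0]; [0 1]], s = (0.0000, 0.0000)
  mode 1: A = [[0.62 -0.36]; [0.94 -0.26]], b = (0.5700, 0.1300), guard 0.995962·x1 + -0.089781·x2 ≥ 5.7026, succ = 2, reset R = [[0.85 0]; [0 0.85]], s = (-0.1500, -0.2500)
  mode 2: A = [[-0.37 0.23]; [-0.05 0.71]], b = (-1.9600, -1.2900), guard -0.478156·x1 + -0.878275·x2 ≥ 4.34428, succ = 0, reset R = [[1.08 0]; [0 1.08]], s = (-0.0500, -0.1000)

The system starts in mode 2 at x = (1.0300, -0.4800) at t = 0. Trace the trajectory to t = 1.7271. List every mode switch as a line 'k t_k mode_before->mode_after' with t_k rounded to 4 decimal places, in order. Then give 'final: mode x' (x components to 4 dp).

Mode 2: guard c·x = 4.3443 hit at Δt = 1.2965 (t = 1.2965), x⁻ = (-1.8768, -3.9246) → reset → x⁺ = (-2.0769, -4.3386), jump to mode 0
Mode 0: flow for 0.4306 to horizon, guard not reached → x = (-4.3881, -3.4720)

1 1.2965 2->0
final: 0 -4.3881 -3.4720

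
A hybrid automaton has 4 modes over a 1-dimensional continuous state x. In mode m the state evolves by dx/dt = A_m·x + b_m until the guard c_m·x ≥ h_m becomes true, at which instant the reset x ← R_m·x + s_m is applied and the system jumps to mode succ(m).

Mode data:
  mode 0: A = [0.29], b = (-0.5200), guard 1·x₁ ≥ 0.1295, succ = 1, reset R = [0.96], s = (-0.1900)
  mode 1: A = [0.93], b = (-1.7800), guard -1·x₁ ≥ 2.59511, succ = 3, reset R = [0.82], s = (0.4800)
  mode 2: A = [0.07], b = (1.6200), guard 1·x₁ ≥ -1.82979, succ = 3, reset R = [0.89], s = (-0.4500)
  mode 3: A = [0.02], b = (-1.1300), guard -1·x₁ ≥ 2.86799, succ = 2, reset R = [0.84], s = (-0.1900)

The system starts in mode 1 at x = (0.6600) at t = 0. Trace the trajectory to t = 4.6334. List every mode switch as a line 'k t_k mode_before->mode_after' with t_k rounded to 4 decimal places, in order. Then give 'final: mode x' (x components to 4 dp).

Mode 1: guard c·x = 2.5951 hit at Δt = 1.3761 (t = 1.3761), x⁻ = (-2.5951) → reset → x⁺ = (-1.6480), jump to mode 3
Mode 3: guard c·x = 2.8680 hit at Δt = 1.0382 (t = 2.4143), x⁻ = (-2.8680) → reset → x⁺ = (-2.5991), jump to mode 2
Mode 2: guard c·x = -1.8298 hit at Δt = 0.5252 (t = 2.9395), x⁻ = (-1.8298) → reset → x⁺ = (-2.0785), jump to mode 3
Mode 3: guard c·x = 2.8680 hit at Δt = 0.6694 (t = 3.6089), x⁻ = (-2.8680) → reset → x⁺ = (-2.5991), jump to mode 2
Mode 2: guard c·x = -1.8298 hit at Δt = 0.5252 (t = 4.1341), x⁻ = (-1.8298) → reset → x⁺ = (-2.0785), jump to mode 3
Mode 3: flow for 0.4993 to horizon, guard not reached → x = (-2.6665)

1 1.3761 1->3
2 2.4143 3->2
3 2.9395 2->3
4 3.6089 3->2
5 4.1341 2->3
final: 3 -2.6665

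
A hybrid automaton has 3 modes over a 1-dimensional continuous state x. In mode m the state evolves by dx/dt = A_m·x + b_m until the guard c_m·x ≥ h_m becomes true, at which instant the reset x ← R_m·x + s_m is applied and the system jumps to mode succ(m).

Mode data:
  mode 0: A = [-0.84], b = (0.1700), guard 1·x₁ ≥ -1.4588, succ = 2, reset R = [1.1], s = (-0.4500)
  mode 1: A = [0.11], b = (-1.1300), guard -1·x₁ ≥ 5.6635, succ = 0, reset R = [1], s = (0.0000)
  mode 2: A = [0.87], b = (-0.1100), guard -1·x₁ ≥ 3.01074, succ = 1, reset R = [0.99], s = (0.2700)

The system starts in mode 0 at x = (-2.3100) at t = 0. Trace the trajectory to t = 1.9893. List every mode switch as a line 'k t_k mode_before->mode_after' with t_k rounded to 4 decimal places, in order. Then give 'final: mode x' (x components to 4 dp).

1 0.4925 0->2
2 0.9103 2->1
final: 1 -4.3468

Mode 0: guard c·x = -1.4588 hit at Δt = 0.4925 (t = 0.4925), x⁻ = (-1.4588) → reset → x⁺ = (-2.0547), jump to mode 2
Mode 2: guard c·x = 3.0107 hit at Δt = 0.4178 (t = 0.9103), x⁻ = (-3.0107) → reset → x⁺ = (-2.7106), jump to mode 1
Mode 1: flow for 1.0790 to horizon, guard not reached → x = (-4.3468)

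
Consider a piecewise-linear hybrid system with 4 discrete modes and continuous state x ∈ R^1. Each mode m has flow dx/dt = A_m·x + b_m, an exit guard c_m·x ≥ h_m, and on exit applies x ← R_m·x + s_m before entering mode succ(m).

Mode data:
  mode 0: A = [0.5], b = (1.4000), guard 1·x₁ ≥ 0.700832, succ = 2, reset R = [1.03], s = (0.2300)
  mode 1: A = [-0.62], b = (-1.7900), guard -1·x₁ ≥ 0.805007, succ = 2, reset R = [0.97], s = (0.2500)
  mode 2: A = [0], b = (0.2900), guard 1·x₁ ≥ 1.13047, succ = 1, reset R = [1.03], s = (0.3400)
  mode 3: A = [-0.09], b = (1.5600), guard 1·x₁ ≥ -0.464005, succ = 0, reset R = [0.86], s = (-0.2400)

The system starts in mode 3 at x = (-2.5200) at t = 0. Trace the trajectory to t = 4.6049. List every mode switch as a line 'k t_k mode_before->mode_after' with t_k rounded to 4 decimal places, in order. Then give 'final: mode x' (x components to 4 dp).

Mode 3: guard c·x = -0.4640 hit at Δt = 1.2147 (t = 1.2147), x⁻ = (-0.4640) → reset → x⁺ = (-0.6390), jump to mode 0
Mode 0: guard c·x = 0.7008 hit at Δt = 0.9649 (t = 2.1796), x⁻ = (0.7008) → reset → x⁺ = (0.9519), jump to mode 2
Mode 2: guard c·x = 1.1305 hit at Δt = 0.6159 (t = 2.7955), x⁻ = (1.1305) → reset → x⁺ = (1.5044), jump to mode 1
Mode 1: guard c·x = 0.8050 hit at Δt = 1.2037 (t = 3.9992), x⁻ = (-0.8050) → reset → x⁺ = (-0.5309), jump to mode 2
Mode 2: flow for 0.6057 to horizon, guard not reached → x = (-0.3552)

1 1.2147 3->0
2 2.1796 0->2
3 2.7955 2->1
4 3.9992 1->2
final: 2 -0.3552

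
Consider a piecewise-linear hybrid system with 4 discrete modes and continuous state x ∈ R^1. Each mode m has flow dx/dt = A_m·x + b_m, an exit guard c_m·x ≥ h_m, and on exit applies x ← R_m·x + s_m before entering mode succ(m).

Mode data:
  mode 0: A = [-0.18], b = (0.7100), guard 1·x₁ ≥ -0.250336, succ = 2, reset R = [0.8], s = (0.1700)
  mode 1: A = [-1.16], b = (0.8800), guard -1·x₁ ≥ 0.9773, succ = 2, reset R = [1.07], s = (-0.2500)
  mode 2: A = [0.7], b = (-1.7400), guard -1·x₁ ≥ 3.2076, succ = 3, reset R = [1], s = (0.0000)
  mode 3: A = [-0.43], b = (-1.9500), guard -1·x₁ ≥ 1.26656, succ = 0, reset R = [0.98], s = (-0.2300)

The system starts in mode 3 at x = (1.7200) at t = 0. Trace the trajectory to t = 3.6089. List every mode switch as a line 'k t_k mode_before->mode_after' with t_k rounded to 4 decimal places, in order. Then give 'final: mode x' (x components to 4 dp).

1 1.5095 3->0
2 2.9287 0->2
final: 2 -1.5646

Mode 3: guard c·x = 1.2666 hit at Δt = 1.5095 (t = 1.5095), x⁻ = (-1.2666) → reset → x⁺ = (-1.4712), jump to mode 0
Mode 0: guard c·x = -0.2503 hit at Δt = 1.4192 (t = 2.9287), x⁻ = (-0.2503) → reset → x⁺ = (-0.0303), jump to mode 2
Mode 2: flow for 0.6802 to horizon, guard not reached → x = (-1.5646)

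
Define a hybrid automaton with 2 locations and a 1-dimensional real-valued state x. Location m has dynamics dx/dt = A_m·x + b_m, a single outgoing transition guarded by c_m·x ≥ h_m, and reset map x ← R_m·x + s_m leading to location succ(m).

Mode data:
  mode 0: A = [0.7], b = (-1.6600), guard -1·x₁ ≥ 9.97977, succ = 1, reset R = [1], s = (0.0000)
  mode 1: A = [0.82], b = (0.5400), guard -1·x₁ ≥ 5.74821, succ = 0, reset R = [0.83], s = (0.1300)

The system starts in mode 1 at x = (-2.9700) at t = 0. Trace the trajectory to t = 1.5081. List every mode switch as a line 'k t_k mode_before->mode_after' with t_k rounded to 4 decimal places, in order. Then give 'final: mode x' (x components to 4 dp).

1 0.9626 1->0
final: 0 -7.9017

Mode 1: guard c·x = 5.7482 hit at Δt = 0.9626 (t = 0.9626), x⁻ = (-5.7482) → reset → x⁺ = (-4.6410), jump to mode 0
Mode 0: flow for 0.5455 to horizon, guard not reached → x = (-7.9017)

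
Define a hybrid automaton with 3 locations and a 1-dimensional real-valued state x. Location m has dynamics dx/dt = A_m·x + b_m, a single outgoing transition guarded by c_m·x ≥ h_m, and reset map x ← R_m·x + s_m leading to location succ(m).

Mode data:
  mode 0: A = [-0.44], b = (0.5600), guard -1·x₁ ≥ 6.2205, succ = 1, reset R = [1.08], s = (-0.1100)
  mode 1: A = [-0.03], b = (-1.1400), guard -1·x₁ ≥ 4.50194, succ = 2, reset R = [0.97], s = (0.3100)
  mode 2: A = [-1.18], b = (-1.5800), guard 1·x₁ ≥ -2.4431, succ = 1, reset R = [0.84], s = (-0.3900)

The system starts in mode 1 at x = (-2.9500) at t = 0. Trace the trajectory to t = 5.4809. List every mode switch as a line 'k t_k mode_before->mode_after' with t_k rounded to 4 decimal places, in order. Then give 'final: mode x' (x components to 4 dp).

1 1.5096 1->2
2 2.2730 2->1
3 4.2621 1->2
4 5.0255 2->1
final: 1 -2.9247

Mode 1: guard c·x = 4.5019 hit at Δt = 1.5096 (t = 1.5096), x⁻ = (-4.5019) → reset → x⁺ = (-4.0569), jump to mode 2
Mode 2: guard c·x = -2.4431 hit at Δt = 0.7634 (t = 2.2730), x⁻ = (-2.4431) → reset → x⁺ = (-2.4422), jump to mode 1
Mode 1: guard c·x = 4.5019 hit at Δt = 1.9891 (t = 4.2621), x⁻ = (-4.5019) → reset → x⁺ = (-4.0569), jump to mode 2
Mode 2: guard c·x = -2.4431 hit at Δt = 0.7634 (t = 5.0255), x⁻ = (-2.4431) → reset → x⁺ = (-2.4422), jump to mode 1
Mode 1: flow for 0.4554 to horizon, guard not reached → x = (-2.9247)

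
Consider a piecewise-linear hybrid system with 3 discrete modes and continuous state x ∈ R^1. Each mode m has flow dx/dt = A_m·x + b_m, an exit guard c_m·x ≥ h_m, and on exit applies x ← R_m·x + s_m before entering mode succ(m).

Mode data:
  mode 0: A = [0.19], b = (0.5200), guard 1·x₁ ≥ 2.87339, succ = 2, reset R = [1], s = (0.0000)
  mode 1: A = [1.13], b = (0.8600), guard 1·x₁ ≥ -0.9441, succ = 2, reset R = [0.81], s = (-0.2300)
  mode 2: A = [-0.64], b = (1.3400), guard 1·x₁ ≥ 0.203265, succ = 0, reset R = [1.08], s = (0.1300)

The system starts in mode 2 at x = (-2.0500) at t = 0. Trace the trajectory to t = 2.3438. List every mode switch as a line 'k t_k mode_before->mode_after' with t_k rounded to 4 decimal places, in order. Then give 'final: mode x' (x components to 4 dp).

1 1.2262 2->0
final: 0 1.0797

Mode 2: guard c·x = 0.2033 hit at Δt = 1.2262 (t = 1.2262), x⁻ = (0.2033) → reset → x⁺ = (0.3495), jump to mode 0
Mode 0: flow for 1.1176 to horizon, guard not reached → x = (1.0797)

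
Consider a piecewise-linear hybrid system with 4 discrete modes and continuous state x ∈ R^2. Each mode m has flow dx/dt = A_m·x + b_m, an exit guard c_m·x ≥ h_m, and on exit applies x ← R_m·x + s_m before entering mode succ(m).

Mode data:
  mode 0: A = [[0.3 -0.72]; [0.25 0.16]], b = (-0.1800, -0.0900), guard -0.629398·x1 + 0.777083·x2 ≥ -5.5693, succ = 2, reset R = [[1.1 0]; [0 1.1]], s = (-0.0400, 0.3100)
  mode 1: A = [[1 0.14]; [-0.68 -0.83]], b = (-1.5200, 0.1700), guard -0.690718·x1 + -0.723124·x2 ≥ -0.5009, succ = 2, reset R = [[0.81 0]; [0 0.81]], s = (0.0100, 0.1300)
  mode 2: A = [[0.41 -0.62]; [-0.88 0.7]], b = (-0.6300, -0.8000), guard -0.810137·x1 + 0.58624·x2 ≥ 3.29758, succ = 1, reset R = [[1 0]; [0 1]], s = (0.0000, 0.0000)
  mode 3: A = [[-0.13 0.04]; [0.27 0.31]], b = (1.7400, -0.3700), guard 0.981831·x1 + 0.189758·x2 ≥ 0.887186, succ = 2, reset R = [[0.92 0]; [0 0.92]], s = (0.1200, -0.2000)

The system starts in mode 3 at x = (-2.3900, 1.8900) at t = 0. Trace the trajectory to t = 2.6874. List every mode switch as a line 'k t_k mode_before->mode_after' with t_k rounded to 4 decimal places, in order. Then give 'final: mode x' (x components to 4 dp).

1 1.5330 3->2
final: 2 -1.2952 1.9907

Mode 3: guard c·x = 0.8872 hit at Δt = 1.5330 (t = 1.5330), x⁻ = (0.5571, 1.7926) → reset → x⁺ = (0.6326, 1.4492), jump to mode 2
Mode 2: flow for 1.1544 to horizon, guard not reached → x = (-1.2952, 1.9907)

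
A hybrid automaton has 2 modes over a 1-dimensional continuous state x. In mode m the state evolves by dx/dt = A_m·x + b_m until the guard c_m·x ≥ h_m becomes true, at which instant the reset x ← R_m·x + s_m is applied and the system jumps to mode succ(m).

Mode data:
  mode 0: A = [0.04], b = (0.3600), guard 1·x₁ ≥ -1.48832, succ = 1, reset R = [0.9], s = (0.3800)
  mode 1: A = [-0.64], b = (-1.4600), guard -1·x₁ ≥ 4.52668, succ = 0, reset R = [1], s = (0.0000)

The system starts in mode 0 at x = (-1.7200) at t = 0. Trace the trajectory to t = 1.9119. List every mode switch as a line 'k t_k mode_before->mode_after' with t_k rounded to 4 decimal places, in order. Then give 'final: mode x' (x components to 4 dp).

1 0.7832 0->1
final: 1 -1.6394

Mode 0: guard c·x = -1.4883 hit at Δt = 0.7832 (t = 0.7832), x⁻ = (-1.4883) → reset → x⁺ = (-0.9595), jump to mode 1
Mode 1: flow for 1.1287 to horizon, guard not reached → x = (-1.6394)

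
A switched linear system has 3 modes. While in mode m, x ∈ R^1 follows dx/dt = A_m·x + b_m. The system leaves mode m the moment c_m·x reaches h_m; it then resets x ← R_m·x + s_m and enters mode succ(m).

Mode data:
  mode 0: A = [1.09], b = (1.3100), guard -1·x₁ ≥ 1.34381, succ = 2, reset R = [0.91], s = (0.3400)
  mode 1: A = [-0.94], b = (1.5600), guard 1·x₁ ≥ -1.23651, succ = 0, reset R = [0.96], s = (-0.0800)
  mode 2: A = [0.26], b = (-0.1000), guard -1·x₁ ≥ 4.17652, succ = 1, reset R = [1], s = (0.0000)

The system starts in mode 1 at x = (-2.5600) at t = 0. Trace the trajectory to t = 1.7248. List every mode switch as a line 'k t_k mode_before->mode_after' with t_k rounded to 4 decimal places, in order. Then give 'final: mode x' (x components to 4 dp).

1 0.4004 1->0
2 1.1141 0->2
final: 2 -1.1010

Mode 1: guard c·x = -1.2365 hit at Δt = 0.4004 (t = 0.4004), x⁻ = (-1.2365) → reset → x⁺ = (-1.2670), jump to mode 0
Mode 0: guard c·x = 1.3438 hit at Δt = 0.7137 (t = 1.1141), x⁻ = (-1.3438) → reset → x⁺ = (-0.8829), jump to mode 2
Mode 2: flow for 0.6107 to horizon, guard not reached → x = (-1.1010)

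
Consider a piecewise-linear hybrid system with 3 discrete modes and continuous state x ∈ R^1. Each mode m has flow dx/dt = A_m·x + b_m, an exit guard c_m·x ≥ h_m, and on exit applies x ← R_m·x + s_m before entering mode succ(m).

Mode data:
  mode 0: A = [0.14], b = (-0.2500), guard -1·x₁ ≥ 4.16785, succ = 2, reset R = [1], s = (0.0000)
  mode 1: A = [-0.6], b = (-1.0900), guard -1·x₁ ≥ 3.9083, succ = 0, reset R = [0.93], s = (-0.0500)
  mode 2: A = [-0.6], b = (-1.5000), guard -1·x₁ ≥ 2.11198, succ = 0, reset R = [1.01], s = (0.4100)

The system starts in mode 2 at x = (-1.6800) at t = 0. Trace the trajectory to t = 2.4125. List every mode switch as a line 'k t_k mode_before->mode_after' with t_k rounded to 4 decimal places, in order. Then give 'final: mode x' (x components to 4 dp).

Mode 2: guard c·x = 2.1120 hit at Δt = 1.2471 (t = 1.2471), x⁻ = (-2.1120) → reset → x⁺ = (-1.7231), jump to mode 0
Mode 0: flow for 1.1654 to horizon, guard not reached → x = (-2.3449)

1 1.2471 2->0
final: 0 -2.3449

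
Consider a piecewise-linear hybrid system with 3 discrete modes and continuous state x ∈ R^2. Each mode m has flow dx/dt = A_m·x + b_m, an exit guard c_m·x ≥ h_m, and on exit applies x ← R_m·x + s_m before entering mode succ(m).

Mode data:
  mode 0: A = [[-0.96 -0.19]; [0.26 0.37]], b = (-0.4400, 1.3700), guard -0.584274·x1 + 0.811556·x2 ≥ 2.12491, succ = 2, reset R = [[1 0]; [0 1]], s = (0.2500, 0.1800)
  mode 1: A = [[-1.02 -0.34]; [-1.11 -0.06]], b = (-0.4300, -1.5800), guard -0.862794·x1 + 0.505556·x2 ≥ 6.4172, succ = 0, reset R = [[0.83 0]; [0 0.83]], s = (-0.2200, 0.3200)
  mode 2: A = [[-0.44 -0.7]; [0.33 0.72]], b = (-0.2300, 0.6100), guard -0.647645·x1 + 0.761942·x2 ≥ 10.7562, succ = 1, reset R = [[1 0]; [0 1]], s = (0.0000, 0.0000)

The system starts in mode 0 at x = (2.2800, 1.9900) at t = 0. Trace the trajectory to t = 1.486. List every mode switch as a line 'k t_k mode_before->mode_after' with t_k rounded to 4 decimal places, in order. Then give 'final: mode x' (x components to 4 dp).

Mode 0: guard c·x = 2.1249 hit at Δt = 0.4953 (t = 0.4953), x⁻ = (1.0397, 3.3668) → reset → x⁺ = (1.2897, 3.5468), jump to mode 2
Mode 2: flow for 0.9907 to horizon, guard not reached → x = (-2.5901, 7.9725)

1 0.4953 0->2
final: 2 -2.5901 7.9725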